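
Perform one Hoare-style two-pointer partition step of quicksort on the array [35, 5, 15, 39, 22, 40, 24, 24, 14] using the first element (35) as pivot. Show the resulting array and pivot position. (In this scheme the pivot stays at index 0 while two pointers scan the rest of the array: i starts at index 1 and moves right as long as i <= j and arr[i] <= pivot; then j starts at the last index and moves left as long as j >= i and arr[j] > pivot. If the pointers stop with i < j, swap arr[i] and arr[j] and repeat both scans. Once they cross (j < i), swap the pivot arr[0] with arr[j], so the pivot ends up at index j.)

Hoare-style two-pointer partition with pivot = 35:

Initial array: [35, 5, 15, 39, 22, 40, 24, 24, 14]

Pointers start at i = 1, j = 8.
i stops at index 3 (arr[3]=39 > 35), j stops at index 8 (arr[8]=14 <= 35): swap arr[3] and arr[8], array becomes [35, 5, 15, 14, 22, 40, 24, 24, 39]
i stops at index 5 (arr[5]=40 > 35), j stops at index 7 (arr[7]=24 <= 35): swap arr[5] and arr[7], array becomes [35, 5, 15, 14, 22, 24, 24, 40, 39]
i ends at 7, j ends at 6: the pointers have crossed (j < i), so scanning stops.

Swap pivot arr[0] with arr[6] to place pivot at position 6: [24, 5, 15, 14, 22, 24, 35, 40, 39]
Pivot position: 6

After partitioning with pivot 35, the array becomes [24, 5, 15, 14, 22, 24, 35, 40, 39]. The pivot is placed at index 6. All elements to the left of the pivot are <= 35, and all elements to the right are > 35.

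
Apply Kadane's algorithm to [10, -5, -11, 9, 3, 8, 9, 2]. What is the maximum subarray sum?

Using Kadane's algorithm on [10, -5, -11, 9, 3, 8, 9, 2]:

Scanning through the array:
Position 1 (value -5): max_ending_here = 5, max_so_far = 10
Position 2 (value -11): max_ending_here = -6, max_so_far = 10
Position 3 (value 9): max_ending_here = 9, max_so_far = 10
Position 4 (value 3): max_ending_here = 12, max_so_far = 12
Position 5 (value 8): max_ending_here = 20, max_so_far = 20
Position 6 (value 9): max_ending_here = 29, max_so_far = 29
Position 7 (value 2): max_ending_here = 31, max_so_far = 31

Maximum subarray: [9, 3, 8, 9, 2]
Maximum sum: 31

The maximum subarray is [9, 3, 8, 9, 2] with sum 31. This subarray runs from index 3 to index 7.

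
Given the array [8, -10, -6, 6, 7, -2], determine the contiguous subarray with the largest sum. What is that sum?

Using Kadane's algorithm on [8, -10, -6, 6, 7, -2]:

Scanning through the array:
Position 1 (value -10): max_ending_here = -2, max_so_far = 8
Position 2 (value -6): max_ending_here = -6, max_so_far = 8
Position 3 (value 6): max_ending_here = 6, max_so_far = 8
Position 4 (value 7): max_ending_here = 13, max_so_far = 13
Position 5 (value -2): max_ending_here = 11, max_so_far = 13

Maximum subarray: [6, 7]
Maximum sum: 13

The maximum subarray is [6, 7] with sum 13. This subarray runs from index 3 to index 4.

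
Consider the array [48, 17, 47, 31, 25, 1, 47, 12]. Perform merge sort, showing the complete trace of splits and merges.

Merge sort trace:

Split: [48, 17, 47, 31, 25, 1, 47, 12] -> [48, 17, 47, 31] and [25, 1, 47, 12]
  Split: [48, 17, 47, 31] -> [48, 17] and [47, 31]
    Split: [48, 17] -> [48] and [17]
    Merge: [48] + [17] -> [17, 48]
    Split: [47, 31] -> [47] and [31]
    Merge: [47] + [31] -> [31, 47]
  Merge: [17, 48] + [31, 47] -> [17, 31, 47, 48]
  Split: [25, 1, 47, 12] -> [25, 1] and [47, 12]
    Split: [25, 1] -> [25] and [1]
    Merge: [25] + [1] -> [1, 25]
    Split: [47, 12] -> [47] and [12]
    Merge: [47] + [12] -> [12, 47]
  Merge: [1, 25] + [12, 47] -> [1, 12, 25, 47]
Merge: [17, 31, 47, 48] + [1, 12, 25, 47] -> [1, 12, 17, 25, 31, 47, 47, 48]

Final sorted array: [1, 12, 17, 25, 31, 47, 47, 48]

The merge sort proceeds by recursively splitting the array and merging sorted halves.
After all merges, the sorted array is [1, 12, 17, 25, 31, 47, 47, 48].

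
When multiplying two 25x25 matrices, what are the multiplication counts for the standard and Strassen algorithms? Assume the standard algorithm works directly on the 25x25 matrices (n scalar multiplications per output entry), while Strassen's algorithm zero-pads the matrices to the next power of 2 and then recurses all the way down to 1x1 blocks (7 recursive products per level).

Matrix multiplication for 25x25 matrices:

Strassen's algorithm requires power-of-2 dimensions. Pad 25x25 to 32x32 (next power of 2).

Standard algorithm: 25^3 = 15625 multiplications
Strassen's algorithm: 7^(log2(32)) = 7^5 = 16807 multiplications
Difference: 15625 - 16807 = -1182 (Strassen uses MORE here due to padding overhead — for small or just-over-power-of-2 n, padding can outweigh the per-level savings)

Standard: 15625 multiplications (25^3). Strassen: 16807 multiplications (7^5, after padding to 32x32). Strassen reduces 8 recursive multiplications to 7 at each level.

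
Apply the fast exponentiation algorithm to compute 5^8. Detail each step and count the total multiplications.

Computing 5^8 by squaring (build up from 5^1; each line after the first costs one multiplication):

5^1 = 5
5^2 = (5^1)^2 = 5^2 = 25
5^4 = (5^2)^2 = 25^2 = 625
5^8 = (5^4)^2 = 625^2 = 390625

Result: 390625
Multiplications needed: 3 (3 lines after 5^1)

5^8 = 390625. Using exponentiation by squaring, this requires 3 multiplications. The key idea: if the exponent is even, square the half-power; if odd, multiply by the base once.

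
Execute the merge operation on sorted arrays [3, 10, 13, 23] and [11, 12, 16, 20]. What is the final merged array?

Merging process:

Compare 3 vs 11: take 3 from left. Merged: [3]
Compare 10 vs 11: take 10 from left. Merged: [3, 10]
Compare 13 vs 11: take 11 from right. Merged: [3, 10, 11]
Compare 13 vs 12: take 12 from right. Merged: [3, 10, 11, 12]
Compare 13 vs 16: take 13 from left. Merged: [3, 10, 11, 12, 13]
Compare 23 vs 16: take 16 from right. Merged: [3, 10, 11, 12, 13, 16]
Compare 23 vs 20: take 20 from right. Merged: [3, 10, 11, 12, 13, 16, 20]
Append remaining from left: [23]. Merged: [3, 10, 11, 12, 13, 16, 20, 23]

Final merged array: [3, 10, 11, 12, 13, 16, 20, 23]
Total comparisons: 7

The merged array is [3, 10, 11, 12, 13, 16, 20, 23], requiring 7 comparisons. The merge step runs in O(n) time where n is the total number of elements.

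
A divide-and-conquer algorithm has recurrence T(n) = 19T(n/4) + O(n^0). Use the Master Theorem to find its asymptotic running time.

Master Theorem for T(n) = 19T(n/4) + O(n^0):

a = 19, b = 4, c = 0
log_b(a) = log_4(19) = 2.1240

Case 1: c = 0 < log_4(19) = 2.1240
T(n) = O(n^(log_4 19))

For T(n) = 19T(n/4) + O(n^0): log_4(19) = 2.1240. This is Case 1 of the Master Theorem (c < log_b(a), work dominated by leaves), giving O(n^(log_4 19)).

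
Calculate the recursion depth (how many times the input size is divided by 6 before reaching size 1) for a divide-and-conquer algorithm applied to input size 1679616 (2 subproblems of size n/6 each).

For divide and conquer with division factor 6:

Problem sizes at each level:
Level 0: 1679616
Level 1: 279936
Level 2: 46656
Level 3: 7776
Level 4: 1296
Level 5: 216
Level 6: 36
Level 7: 6
Level 8: 1

The root is level 0 and the size-1 base case is level 8 (the tree spans levels 0 through 8, i.e. 9 levels counting the root), so the depth is the number of divisions: log_6(1679616) = 8

The recursion tree depth is log_6(1679616) = 8. At each level, the problem size is divided by 6, so it takes 8 divisions to reduce to a base case of size 1. The algorithm makes 2 recursive calls at each level.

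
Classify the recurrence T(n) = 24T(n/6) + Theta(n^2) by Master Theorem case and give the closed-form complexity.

Master Theorem for T(n) = 24T(n/6) + O(n^2):

a = 24, b = 6, c = 2
log_b(a) = log_6(24) = 1.7737

Case 3: c = 2 > log_6(24) = 1.7737
T(n) = O(n^2) = O(n^2)

For T(n) = 24T(n/6) + O(n^2): log_6(24) = 1.7737. This is Case 3 of the Master Theorem (c > log_b(a), work dominated by root), giving O(n^2).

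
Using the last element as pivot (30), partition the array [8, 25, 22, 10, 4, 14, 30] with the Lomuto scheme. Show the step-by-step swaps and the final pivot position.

Lomuto partition with pivot = 30:

Initial array: [8, 25, 22, 10, 4, 14, 30]

arr[0]=8 <= 30: swap with position 0, array becomes [8, 25, 22, 10, 4, 14, 30]
arr[1]=25 <= 30: swap with position 1, array becomes [8, 25, 22, 10, 4, 14, 30]
arr[2]=22 <= 30: swap with position 2, array becomes [8, 25, 22, 10, 4, 14, 30]
arr[3]=10 <= 30: swap with position 3, array becomes [8, 25, 22, 10, 4, 14, 30]
arr[4]=4 <= 30: swap with position 4, array becomes [8, 25, 22, 10, 4, 14, 30]
arr[5]=14 <= 30: swap with position 5, array becomes [8, 25, 22, 10, 4, 14, 30]

Place pivot at position 6: [8, 25, 22, 10, 4, 14, 30]
Pivot position: 6

After partitioning with pivot 30, the array becomes [8, 25, 22, 10, 4, 14, 30]. The pivot is placed at index 6. All elements to the left of the pivot are <= 30, and all elements to the right are > 30.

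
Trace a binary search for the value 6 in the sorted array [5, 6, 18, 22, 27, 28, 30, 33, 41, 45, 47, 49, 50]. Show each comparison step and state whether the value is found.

Binary search for 6 in [5, 6, 18, 22, 27, 28, 30, 33, 41, 45, 47, 49, 50]:

lo=0, hi=12, mid=6, arr[mid]=30 -> 30 > 6, search left half
lo=0, hi=5, mid=2, arr[mid]=18 -> 18 > 6, search left half
lo=0, hi=1, mid=0, arr[mid]=5 -> 5 < 6, search right half
lo=1, hi=1, mid=1, arr[mid]=6 -> Found target at index 1!

Binary search finds 6 at index 1 after 4 comparisons. The search repeatedly halves the search space by comparing with the middle element.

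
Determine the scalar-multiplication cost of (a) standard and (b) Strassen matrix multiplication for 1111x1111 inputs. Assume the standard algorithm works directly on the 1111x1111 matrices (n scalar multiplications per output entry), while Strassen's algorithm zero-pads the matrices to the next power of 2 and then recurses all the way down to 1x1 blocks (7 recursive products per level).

Matrix multiplication for 1111x1111 matrices:

Strassen's algorithm requires power-of-2 dimensions. Pad 1111x1111 to 2048x2048 (next power of 2).

Standard algorithm: 1111^3 = 1371330631 multiplications
Strassen's algorithm: 7^(log2(2048)) = 7^11 = 1977326743 multiplications
Difference: 1371330631 - 1977326743 = -605996112 (Strassen uses MORE here due to padding overhead — for small or just-over-power-of-2 n, padding can outweigh the per-level savings)

Standard: 1371330631 multiplications (1111^3). Strassen: 1977326743 multiplications (7^11, after padding to 2048x2048). Strassen reduces 8 recursive multiplications to 7 at each level.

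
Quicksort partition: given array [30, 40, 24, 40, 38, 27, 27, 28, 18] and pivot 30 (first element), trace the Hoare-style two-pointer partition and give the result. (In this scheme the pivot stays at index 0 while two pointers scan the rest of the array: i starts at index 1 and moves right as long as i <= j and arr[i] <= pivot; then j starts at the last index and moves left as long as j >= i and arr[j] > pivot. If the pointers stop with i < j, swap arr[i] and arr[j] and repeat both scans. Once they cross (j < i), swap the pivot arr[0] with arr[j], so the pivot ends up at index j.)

Hoare-style two-pointer partition with pivot = 30:

Initial array: [30, 40, 24, 40, 38, 27, 27, 28, 18]

Pointers start at i = 1, j = 8.
i stops at index 1 (arr[1]=40 > 30), j stops at index 8 (arr[8]=18 <= 30): swap arr[1] and arr[8], array becomes [30, 18, 24, 40, 38, 27, 27, 28, 40]
i stops at index 3 (arr[3]=40 > 30), j stops at index 7 (arr[7]=28 <= 30): swap arr[3] and arr[7], array becomes [30, 18, 24, 28, 38, 27, 27, 40, 40]
i stops at index 4 (arr[4]=38 > 30), j stops at index 6 (arr[6]=27 <= 30): swap arr[4] and arr[6], array becomes [30, 18, 24, 28, 27, 27, 38, 40, 40]
i ends at 6, j ends at 5: the pointers have crossed (j < i), so scanning stops.

Swap pivot arr[0] with arr[5] to place pivot at position 5: [27, 18, 24, 28, 27, 30, 38, 40, 40]
Pivot position: 5

After partitioning with pivot 30, the array becomes [27, 18, 24, 28, 27, 30, 38, 40, 40]. The pivot is placed at index 5. All elements to the left of the pivot are <= 30, and all elements to the right are > 30.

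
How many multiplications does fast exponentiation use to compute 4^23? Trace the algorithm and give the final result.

Computing 4^23 by squaring (build up from 4^1; each line after the first costs one multiplication):

4^1 = 4
4^2 = (4^1)^2 = 4^2 = 16
4^4 = (4^2)^2 = 16^2 = 256
4^5 = 4 * 4^4 = 4 * 256 = 1024
4^10 = (4^5)^2 = 1024^2 = 1048576
4^11 = 4 * 4^10 = 4 * 1048576 = 4194304
4^22 = (4^11)^2 = 4194304^2 = 17592186044416
4^23 = 4 * 4^22 = 4 * 17592186044416 = 70368744177664

Result: 70368744177664
Multiplications needed: 7 (7 lines after 4^1)

4^23 = 70368744177664. Using exponentiation by squaring, this requires 7 multiplications. The key idea: if the exponent is even, square the half-power; if odd, multiply by the base once.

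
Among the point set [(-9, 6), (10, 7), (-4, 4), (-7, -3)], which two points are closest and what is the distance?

Computing all pairwise distances among 4 points:

d((-9, 6), (10, 7)) = 19.0263
d((-9, 6), (-4, 4)) = 5.3852 <-- minimum
d((-9, 6), (-7, -3)) = 9.2195
d((10, 7), (-4, 4)) = 14.3178
d((10, 7), (-7, -3)) = 19.7231
d((-4, 4), (-7, -3)) = 7.6158

Closest pair: (-9, 6) and (-4, 4) with distance 5.3852

The closest pair is (-9, 6) and (-4, 4) with Euclidean distance 5.3852. For 4 points, brute-force pairwise comparison is shown above. For large n, the divide-and-conquer algorithm (sort by x, recurse on halves, check the dividing strip) achieves O(n log n).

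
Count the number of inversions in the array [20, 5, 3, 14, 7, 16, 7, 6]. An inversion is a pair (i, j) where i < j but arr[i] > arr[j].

Finding inversions in [20, 5, 3, 14, 7, 16, 7, 6]:

(0, 1): arr[0]=20 > arr[1]=5
(0, 2): arr[0]=20 > arr[2]=3
(0, 3): arr[0]=20 > arr[3]=14
(0, 4): arr[0]=20 > arr[4]=7
(0, 5): arr[0]=20 > arr[5]=16
(0, 6): arr[0]=20 > arr[6]=7
(0, 7): arr[0]=20 > arr[7]=6
(1, 2): arr[1]=5 > arr[2]=3
(3, 4): arr[3]=14 > arr[4]=7
(3, 6): arr[3]=14 > arr[6]=7
(3, 7): arr[3]=14 > arr[7]=6
(4, 7): arr[4]=7 > arr[7]=6
(5, 6): arr[5]=16 > arr[6]=7
(5, 7): arr[5]=16 > arr[7]=6
(6, 7): arr[6]=7 > arr[7]=6

Total inversions: 15

The array has 15 inversion(s): (0,1), (0,2), (0,3), (0,4), (0,5), (0,6), (0,7), (1,2), (3,4), (3,6), (3,7), (4,7), (5,6), (5,7), (6,7). Each pair (i,j) satisfies i < j and arr[i] > arr[j].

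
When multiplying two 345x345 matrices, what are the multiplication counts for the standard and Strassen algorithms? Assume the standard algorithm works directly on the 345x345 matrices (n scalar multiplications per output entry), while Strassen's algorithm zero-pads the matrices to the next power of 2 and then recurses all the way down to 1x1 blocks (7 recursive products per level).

Matrix multiplication for 345x345 matrices:

Strassen's algorithm requires power-of-2 dimensions. Pad 345x345 to 512x512 (next power of 2).

Standard algorithm: 345^3 = 41063625 multiplications
Strassen's algorithm: 7^(log2(512)) = 7^9 = 40353607 multiplications
Savings: 41063625 - 40353607 = 710018 multiplications

Standard: 41063625 multiplications (345^3). Strassen: 40353607 multiplications (7^9, after padding to 512x512). Strassen reduces 8 recursive multiplications to 7 at each level.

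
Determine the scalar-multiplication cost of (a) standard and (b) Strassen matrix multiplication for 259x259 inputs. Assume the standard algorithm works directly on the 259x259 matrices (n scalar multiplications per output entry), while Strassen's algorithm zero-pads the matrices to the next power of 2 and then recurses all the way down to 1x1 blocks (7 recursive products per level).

Matrix multiplication for 259x259 matrices:

Strassen's algorithm requires power-of-2 dimensions. Pad 259x259 to 512x512 (next power of 2).

Standard algorithm: 259^3 = 17373979 multiplications
Strassen's algorithm: 7^(log2(512)) = 7^9 = 40353607 multiplications
Difference: 17373979 - 40353607 = -22979628 (Strassen uses MORE here due to padding overhead — for small or just-over-power-of-2 n, padding can outweigh the per-level savings)

Standard: 17373979 multiplications (259^3). Strassen: 40353607 multiplications (7^9, after padding to 512x512). Strassen reduces 8 recursive multiplications to 7 at each level.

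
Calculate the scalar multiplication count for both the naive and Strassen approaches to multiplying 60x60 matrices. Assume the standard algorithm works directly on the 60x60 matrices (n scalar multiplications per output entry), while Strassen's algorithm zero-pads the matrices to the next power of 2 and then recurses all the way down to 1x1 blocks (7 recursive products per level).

Matrix multiplication for 60x60 matrices:

Strassen's algorithm requires power-of-2 dimensions. Pad 60x60 to 64x64 (next power of 2).

Standard algorithm: 60^3 = 216000 multiplications
Strassen's algorithm: 7^(log2(64)) = 7^6 = 117649 multiplications
Savings: 216000 - 117649 = 98351 multiplications

Standard: 216000 multiplications (60^3). Strassen: 117649 multiplications (7^6, after padding to 64x64). Strassen reduces 8 recursive multiplications to 7 at each level.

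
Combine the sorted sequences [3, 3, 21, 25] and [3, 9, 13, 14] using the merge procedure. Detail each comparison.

Merging process:

Compare 3 vs 3: take 3 from left. Merged: [3]
Compare 3 vs 3: take 3 from left. Merged: [3, 3]
Compare 21 vs 3: take 3 from right. Merged: [3, 3, 3]
Compare 21 vs 9: take 9 from right. Merged: [3, 3, 3, 9]
Compare 21 vs 13: take 13 from right. Merged: [3, 3, 3, 9, 13]
Compare 21 vs 14: take 14 from right. Merged: [3, 3, 3, 9, 13, 14]
Append remaining from left: [21, 25]. Merged: [3, 3, 3, 9, 13, 14, 21, 25]

Final merged array: [3, 3, 3, 9, 13, 14, 21, 25]
Total comparisons: 6

The merged array is [3, 3, 3, 9, 13, 14, 21, 25], requiring 6 comparisons. The merge step runs in O(n) time where n is the total number of elements.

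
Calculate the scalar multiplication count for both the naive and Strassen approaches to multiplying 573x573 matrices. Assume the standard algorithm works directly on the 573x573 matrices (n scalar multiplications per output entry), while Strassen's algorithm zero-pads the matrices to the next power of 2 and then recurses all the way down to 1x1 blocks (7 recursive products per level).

Matrix multiplication for 573x573 matrices:

Strassen's algorithm requires power-of-2 dimensions. Pad 573x573 to 1024x1024 (next power of 2).

Standard algorithm: 573^3 = 188132517 multiplications
Strassen's algorithm: 7^(log2(1024)) = 7^10 = 282475249 multiplications
Difference: 188132517 - 282475249 = -94342732 (Strassen uses MORE here due to padding overhead — for small or just-over-power-of-2 n, padding can outweigh the per-level savings)

Standard: 188132517 multiplications (573^3). Strassen: 282475249 multiplications (7^10, after padding to 1024x1024). Strassen reduces 8 recursive multiplications to 7 at each level.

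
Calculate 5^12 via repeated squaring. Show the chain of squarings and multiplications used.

Computing 5^12 by squaring (build up from 5^1; each line after the first costs one multiplication):

5^1 = 5
5^2 = (5^1)^2 = 5^2 = 25
5^3 = 5 * 5^2 = 5 * 25 = 125
5^6 = (5^3)^2 = 125^2 = 15625
5^12 = (5^6)^2 = 15625^2 = 244140625

Result: 244140625
Multiplications needed: 4 (4 lines after 5^1)

5^12 = 244140625. Using exponentiation by squaring, this requires 4 multiplications. The key idea: if the exponent is even, square the half-power; if odd, multiply by the base once.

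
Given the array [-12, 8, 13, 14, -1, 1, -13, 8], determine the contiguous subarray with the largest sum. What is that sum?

Using Kadane's algorithm on [-12, 8, 13, 14, -1, 1, -13, 8]:

Scanning through the array:
Position 1 (value 8): max_ending_here = 8, max_so_far = 8
Position 2 (value 13): max_ending_here = 21, max_so_far = 21
Position 3 (value 14): max_ending_here = 35, max_so_far = 35
Position 4 (value -1): max_ending_here = 34, max_so_far = 35
Position 5 (value 1): max_ending_here = 35, max_so_far = 35
Position 6 (value -13): max_ending_here = 22, max_so_far = 35
Position 7 (value 8): max_ending_here = 30, max_so_far = 35

Maximum subarray: [8, 13, 14]
Maximum sum: 35

The maximum subarray is [8, 13, 14] with sum 35. This subarray runs from index 1 to index 3.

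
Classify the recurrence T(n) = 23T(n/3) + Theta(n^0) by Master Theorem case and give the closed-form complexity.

Master Theorem for T(n) = 23T(n/3) + O(n^0):

a = 23, b = 3, c = 0
log_b(a) = log_3(23) = 2.8540

Case 1: c = 0 < log_3(23) = 2.8540
T(n) = O(n^(log_3 23))

For T(n) = 23T(n/3) + O(n^0): log_3(23) = 2.8540. This is Case 1 of the Master Theorem (c < log_b(a), work dominated by leaves), giving O(n^(log_3 23)).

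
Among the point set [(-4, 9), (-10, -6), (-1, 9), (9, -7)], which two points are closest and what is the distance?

Computing all pairwise distances among 4 points:

d((-4, 9), (-10, -6)) = 16.1555
d((-4, 9), (-1, 9)) = 3.0 <-- minimum
d((-4, 9), (9, -7)) = 20.6155
d((-10, -6), (-1, 9)) = 17.4929
d((-10, -6), (9, -7)) = 19.0263
d((-1, 9), (9, -7)) = 18.868

Closest pair: (-4, 9) and (-1, 9) with distance 3.0

The closest pair is (-4, 9) and (-1, 9) with Euclidean distance 3.0. For 4 points, brute-force pairwise comparison is shown above. For large n, the divide-and-conquer algorithm (sort by x, recurse on halves, check the dividing strip) achieves O(n log n).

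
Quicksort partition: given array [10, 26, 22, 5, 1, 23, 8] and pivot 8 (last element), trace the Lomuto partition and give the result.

Lomuto partition with pivot = 8:

Initial array: [10, 26, 22, 5, 1, 23, 8]

arr[0]=10 > 8: no swap
arr[1]=26 > 8: no swap
arr[2]=22 > 8: no swap
arr[3]=5 <= 8: swap with position 0, array becomes [5, 26, 22, 10, 1, 23, 8]
arr[4]=1 <= 8: swap with position 1, array becomes [5, 1, 22, 10, 26, 23, 8]
arr[5]=23 > 8: no swap

Place pivot at position 2: [5, 1, 8, 10, 26, 23, 22]
Pivot position: 2

After partitioning with pivot 8, the array becomes [5, 1, 8, 10, 26, 23, 22]. The pivot is placed at index 2. All elements to the left of the pivot are <= 8, and all elements to the right are > 8.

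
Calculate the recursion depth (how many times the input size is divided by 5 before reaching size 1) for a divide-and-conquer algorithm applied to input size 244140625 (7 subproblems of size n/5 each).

For divide and conquer with division factor 5:

Problem sizes at each level:
Level 0: 244140625
Level 1: 48828125
Level 2: 9765625
Level 3: 1953125
Level 4: 390625
Level 5: 78125
Level 6: 15625
Level 7: 3125
Level 8: 625
Level 9: 125
Level 10: 25
Level 11: 5
Level 12: 1

The root is level 0 and the size-1 base case is level 12 (the tree spans levels 0 through 12, i.e. 13 levels counting the root), so the depth is the number of divisions: log_5(244140625) = 12

The recursion tree depth is log_5(244140625) = 12. At each level, the problem size is divided by 5, so it takes 12 divisions to reduce to a base case of size 1. The algorithm makes 7 recursive calls at each level.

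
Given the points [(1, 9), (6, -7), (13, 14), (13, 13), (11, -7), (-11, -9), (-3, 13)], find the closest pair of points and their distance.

Computing all pairwise distances among 7 points:

d((1, 9), (6, -7)) = 16.7631
d((1, 9), (13, 14)) = 13.0
d((1, 9), (13, 13)) = 12.6491
d((1, 9), (11, -7)) = 18.868
d((1, 9), (-11, -9)) = 21.6333
d((1, 9), (-3, 13)) = 5.6569
d((6, -7), (13, 14)) = 22.1359
d((6, -7), (13, 13)) = 21.1896
d((6, -7), (11, -7)) = 5.0
d((6, -7), (-11, -9)) = 17.1172
d((6, -7), (-3, 13)) = 21.9317
d((13, 14), (13, 13)) = 1.0 <-- minimum
d((13, 14), (11, -7)) = 21.095
d((13, 14), (-11, -9)) = 33.2415
d((13, 14), (-3, 13)) = 16.0312
d((13, 13), (11, -7)) = 20.0998
d((13, 13), (-11, -9)) = 32.5576
d((13, 13), (-3, 13)) = 16.0
d((11, -7), (-11, -9)) = 22.0907
d((11, -7), (-3, 13)) = 24.4131
d((-11, -9), (-3, 13)) = 23.4094

Closest pair: (13, 14) and (13, 13) with distance 1.0

The closest pair is (13, 14) and (13, 13) with Euclidean distance 1.0. For 7 points, brute-force pairwise comparison is shown above. For large n, the divide-and-conquer algorithm (sort by x, recurse on halves, check the dividing strip) achieves O(n log n).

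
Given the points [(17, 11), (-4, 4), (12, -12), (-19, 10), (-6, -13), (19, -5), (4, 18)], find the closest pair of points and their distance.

Computing all pairwise distances among 7 points:

d((17, 11), (-4, 4)) = 22.1359
d((17, 11), (12, -12)) = 23.5372
d((17, 11), (-19, 10)) = 36.0139
d((17, 11), (-6, -13)) = 33.2415
d((17, 11), (19, -5)) = 16.1245
d((17, 11), (4, 18)) = 14.7648
d((-4, 4), (12, -12)) = 22.6274
d((-4, 4), (-19, 10)) = 16.1555
d((-4, 4), (-6, -13)) = 17.1172
d((-4, 4), (19, -5)) = 24.6982
d((-4, 4), (4, 18)) = 16.1245
d((12, -12), (-19, 10)) = 38.0132
d((12, -12), (-6, -13)) = 18.0278
d((12, -12), (19, -5)) = 9.8995 <-- minimum
d((12, -12), (4, 18)) = 31.0483
d((-19, 10), (-6, -13)) = 26.4197
d((-19, 10), (19, -5)) = 40.8534
d((-19, 10), (4, 18)) = 24.3516
d((-6, -13), (19, -5)) = 26.2488
d((-6, -13), (4, 18)) = 32.573
d((19, -5), (4, 18)) = 27.4591

Closest pair: (12, -12) and (19, -5) with distance 9.8995

The closest pair is (12, -12) and (19, -5) with Euclidean distance 9.8995. For 7 points, brute-force pairwise comparison is shown above. For large n, the divide-and-conquer algorithm (sort by x, recurse on halves, check the dividing strip) achieves O(n log n).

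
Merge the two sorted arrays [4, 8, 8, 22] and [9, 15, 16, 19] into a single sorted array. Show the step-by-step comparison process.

Merging process:

Compare 4 vs 9: take 4 from left. Merged: [4]
Compare 8 vs 9: take 8 from left. Merged: [4, 8]
Compare 8 vs 9: take 8 from left. Merged: [4, 8, 8]
Compare 22 vs 9: take 9 from right. Merged: [4, 8, 8, 9]
Compare 22 vs 15: take 15 from right. Merged: [4, 8, 8, 9, 15]
Compare 22 vs 16: take 16 from right. Merged: [4, 8, 8, 9, 15, 16]
Compare 22 vs 19: take 19 from right. Merged: [4, 8, 8, 9, 15, 16, 19]
Append remaining from left: [22]. Merged: [4, 8, 8, 9, 15, 16, 19, 22]

Final merged array: [4, 8, 8, 9, 15, 16, 19, 22]
Total comparisons: 7

The merged array is [4, 8, 8, 9, 15, 16, 19, 22], requiring 7 comparisons. The merge step runs in O(n) time where n is the total number of elements.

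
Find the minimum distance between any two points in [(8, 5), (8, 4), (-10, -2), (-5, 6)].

Computing all pairwise distances among 4 points:

d((8, 5), (8, 4)) = 1.0 <-- minimum
d((8, 5), (-10, -2)) = 19.3132
d((8, 5), (-5, 6)) = 13.0384
d((8, 4), (-10, -2)) = 18.9737
d((8, 4), (-5, 6)) = 13.1529
d((-10, -2), (-5, 6)) = 9.434

Closest pair: (8, 5) and (8, 4) with distance 1.0

The closest pair is (8, 5) and (8, 4) with Euclidean distance 1.0. For 4 points, brute-force pairwise comparison is shown above. For large n, the divide-and-conquer algorithm (sort by x, recurse on halves, check the dividing strip) achieves O(n log n).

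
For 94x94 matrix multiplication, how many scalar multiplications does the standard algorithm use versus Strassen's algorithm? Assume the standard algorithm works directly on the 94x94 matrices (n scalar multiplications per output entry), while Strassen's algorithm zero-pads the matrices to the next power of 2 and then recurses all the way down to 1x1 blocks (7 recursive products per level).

Matrix multiplication for 94x94 matrices:

Strassen's algorithm requires power-of-2 dimensions. Pad 94x94 to 128x128 (next power of 2).

Standard algorithm: 94^3 = 830584 multiplications
Strassen's algorithm: 7^(log2(128)) = 7^7 = 823543 multiplications
Savings: 830584 - 823543 = 7041 multiplications

Standard: 830584 multiplications (94^3). Strassen: 823543 multiplications (7^7, after padding to 128x128). Strassen reduces 8 recursive multiplications to 7 at each level.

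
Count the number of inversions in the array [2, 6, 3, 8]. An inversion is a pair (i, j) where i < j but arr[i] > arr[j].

Finding inversions in [2, 6, 3, 8]:

(1, 2): arr[1]=6 > arr[2]=3

Total inversions: 1

The array has 1 inversion(s): (1,2). Each pair (i,j) satisfies i < j and arr[i] > arr[j].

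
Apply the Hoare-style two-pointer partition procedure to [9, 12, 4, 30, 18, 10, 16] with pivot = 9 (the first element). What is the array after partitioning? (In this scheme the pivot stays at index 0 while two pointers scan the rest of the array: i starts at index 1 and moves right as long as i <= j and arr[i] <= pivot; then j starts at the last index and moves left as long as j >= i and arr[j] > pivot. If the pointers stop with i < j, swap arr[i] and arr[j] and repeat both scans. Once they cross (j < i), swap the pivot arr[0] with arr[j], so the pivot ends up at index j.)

Hoare-style two-pointer partition with pivot = 9:

Initial array: [9, 12, 4, 30, 18, 10, 16]

Pointers start at i = 1, j = 6.
i stops at index 1 (arr[1]=12 > 9), j stops at index 2 (arr[2]=4 <= 9): swap arr[1] and arr[2], array becomes [9, 4, 12, 30, 18, 10, 16]
i ends at 2, j ends at 1: the pointers have crossed (j < i), so scanning stops.

Swap pivot arr[0] with arr[1] to place pivot at position 1: [4, 9, 12, 30, 18, 10, 16]
Pivot position: 1

After partitioning with pivot 9, the array becomes [4, 9, 12, 30, 18, 10, 16]. The pivot is placed at index 1. All elements to the left of the pivot are <= 9, and all elements to the right are > 9.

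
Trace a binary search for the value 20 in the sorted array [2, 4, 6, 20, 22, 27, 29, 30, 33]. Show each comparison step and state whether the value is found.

Binary search for 20 in [2, 4, 6, 20, 22, 27, 29, 30, 33]:

lo=0, hi=8, mid=4, arr[mid]=22 -> 22 > 20, search left half
lo=0, hi=3, mid=1, arr[mid]=4 -> 4 < 20, search right half
lo=2, hi=3, mid=2, arr[mid]=6 -> 6 < 20, search right half
lo=3, hi=3, mid=3, arr[mid]=20 -> Found target at index 3!

Binary search finds 20 at index 3 after 4 comparisons. The search repeatedly halves the search space by comparing with the middle element.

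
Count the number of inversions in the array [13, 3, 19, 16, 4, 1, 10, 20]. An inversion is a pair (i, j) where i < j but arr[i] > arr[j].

Finding inversions in [13, 3, 19, 16, 4, 1, 10, 20]:

(0, 1): arr[0]=13 > arr[1]=3
(0, 4): arr[0]=13 > arr[4]=4
(0, 5): arr[0]=13 > arr[5]=1
(0, 6): arr[0]=13 > arr[6]=10
(1, 5): arr[1]=3 > arr[5]=1
(2, 3): arr[2]=19 > arr[3]=16
(2, 4): arr[2]=19 > arr[4]=4
(2, 5): arr[2]=19 > arr[5]=1
(2, 6): arr[2]=19 > arr[6]=10
(3, 4): arr[3]=16 > arr[4]=4
(3, 5): arr[3]=16 > arr[5]=1
(3, 6): arr[3]=16 > arr[6]=10
(4, 5): arr[4]=4 > arr[5]=1

Total inversions: 13

The array has 13 inversion(s): (0,1), (0,4), (0,5), (0,6), (1,5), (2,3), (2,4), (2,5), (2,6), (3,4), (3,5), (3,6), (4,5). Each pair (i,j) satisfies i < j and arr[i] > arr[j].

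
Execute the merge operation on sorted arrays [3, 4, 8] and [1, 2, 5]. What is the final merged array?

Merging process:

Compare 3 vs 1: take 1 from right. Merged: [1]
Compare 3 vs 2: take 2 from right. Merged: [1, 2]
Compare 3 vs 5: take 3 from left. Merged: [1, 2, 3]
Compare 4 vs 5: take 4 from left. Merged: [1, 2, 3, 4]
Compare 8 vs 5: take 5 from right. Merged: [1, 2, 3, 4, 5]
Append remaining from left: [8]. Merged: [1, 2, 3, 4, 5, 8]

Final merged array: [1, 2, 3, 4, 5, 8]
Total comparisons: 5

The merged array is [1, 2, 3, 4, 5, 8], requiring 5 comparisons. The merge step runs in O(n) time where n is the total number of elements.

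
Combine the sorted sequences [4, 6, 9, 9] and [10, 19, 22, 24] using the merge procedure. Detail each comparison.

Merging process:

Compare 4 vs 10: take 4 from left. Merged: [4]
Compare 6 vs 10: take 6 from left. Merged: [4, 6]
Compare 9 vs 10: take 9 from left. Merged: [4, 6, 9]
Compare 9 vs 10: take 9 from left. Merged: [4, 6, 9, 9]
Append remaining from right: [10, 19, 22, 24]. Merged: [4, 6, 9, 9, 10, 19, 22, 24]

Final merged array: [4, 6, 9, 9, 10, 19, 22, 24]
Total comparisons: 4

The merged array is [4, 6, 9, 9, 10, 19, 22, 24], requiring 4 comparisons. The merge step runs in O(n) time where n is the total number of elements.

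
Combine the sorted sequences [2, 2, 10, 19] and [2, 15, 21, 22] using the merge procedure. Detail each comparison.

Merging process:

Compare 2 vs 2: take 2 from left. Merged: [2]
Compare 2 vs 2: take 2 from left. Merged: [2, 2]
Compare 10 vs 2: take 2 from right. Merged: [2, 2, 2]
Compare 10 vs 15: take 10 from left. Merged: [2, 2, 2, 10]
Compare 19 vs 15: take 15 from right. Merged: [2, 2, 2, 10, 15]
Compare 19 vs 21: take 19 from left. Merged: [2, 2, 2, 10, 15, 19]
Append remaining from right: [21, 22]. Merged: [2, 2, 2, 10, 15, 19, 21, 22]

Final merged array: [2, 2, 2, 10, 15, 19, 21, 22]
Total comparisons: 6

The merged array is [2, 2, 2, 10, 15, 19, 21, 22], requiring 6 comparisons. The merge step runs in O(n) time where n is the total number of elements.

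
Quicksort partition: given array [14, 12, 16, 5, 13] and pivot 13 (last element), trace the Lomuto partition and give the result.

Lomuto partition with pivot = 13:

Initial array: [14, 12, 16, 5, 13]

arr[0]=14 > 13: no swap
arr[1]=12 <= 13: swap with position 0, array becomes [12, 14, 16, 5, 13]
arr[2]=16 > 13: no swap
arr[3]=5 <= 13: swap with position 1, array becomes [12, 5, 16, 14, 13]

Place pivot at position 2: [12, 5, 13, 14, 16]
Pivot position: 2

After partitioning with pivot 13, the array becomes [12, 5, 13, 14, 16]. The pivot is placed at index 2. All elements to the left of the pivot are <= 13, and all elements to the right are > 13.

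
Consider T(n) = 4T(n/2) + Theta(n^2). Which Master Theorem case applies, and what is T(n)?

Master Theorem for T(n) = 4T(n/2) + O(n^2):

a = 4, b = 2, c = 2
log_b(a) = log_2(4) = 2.0000

Case 2: c = 2 = log_2(4) = 2.0000
T(n) = O(n^2 log n) = O(n^2 log n)

For T(n) = 4T(n/2) + O(n^2): log_2(4) = 2.0000. This is Case 2 of the Master Theorem (c = log_b(a), equal work at all levels), giving O(n^2 log n).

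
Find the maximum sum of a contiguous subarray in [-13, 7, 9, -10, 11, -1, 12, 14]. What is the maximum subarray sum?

Using Kadane's algorithm on [-13, 7, 9, -10, 11, -1, 12, 14]:

Scanning through the array:
Position 1 (value 7): max_ending_here = 7, max_so_far = 7
Position 2 (value 9): max_ending_here = 16, max_so_far = 16
Position 3 (value -10): max_ending_here = 6, max_so_far = 16
Position 4 (value 11): max_ending_here = 17, max_so_far = 17
Position 5 (value -1): max_ending_here = 16, max_so_far = 17
Position 6 (value 12): max_ending_here = 28, max_so_far = 28
Position 7 (value 14): max_ending_here = 42, max_so_far = 42

Maximum subarray: [7, 9, -10, 11, -1, 12, 14]
Maximum sum: 42

The maximum subarray is [7, 9, -10, 11, -1, 12, 14] with sum 42. This subarray runs from index 1 to index 7.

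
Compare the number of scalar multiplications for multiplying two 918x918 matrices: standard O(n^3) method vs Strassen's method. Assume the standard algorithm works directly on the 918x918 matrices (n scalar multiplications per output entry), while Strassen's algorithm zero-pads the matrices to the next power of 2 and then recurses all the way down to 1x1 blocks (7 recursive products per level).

Matrix multiplication for 918x918 matrices:

Strassen's algorithm requires power-of-2 dimensions. Pad 918x918 to 1024x1024 (next power of 2).

Standard algorithm: 918^3 = 773620632 multiplications
Strassen's algorithm: 7^(log2(1024)) = 7^10 = 282475249 multiplications
Savings: 773620632 - 282475249 = 491145383 multiplications

Standard: 773620632 multiplications (918^3). Strassen: 282475249 multiplications (7^10, after padding to 1024x1024). Strassen reduces 8 recursive multiplications to 7 at each level.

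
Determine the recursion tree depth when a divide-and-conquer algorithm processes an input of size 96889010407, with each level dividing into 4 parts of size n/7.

For divide and conquer with division factor 7:

Problem sizes at each level:
Level 0: 96889010407
Level 1: 13841287201
Level 2: 1977326743
Level 3: 282475249
Level 4: 40353607
Level 5: 5764801
Level 6: 823543
Level 7: 117649
Level 8: 16807
Level 9: 2401
Level 10: 343
Level 11: 49
Level 12: 7
Level 13: 1

The root is level 0 and the size-1 base case is level 13 (the tree spans levels 0 through 13, i.e. 14 levels counting the root), so the depth is the number of divisions: log_7(96889010407) = 13

The recursion tree depth is log_7(96889010407) = 13. At each level, the problem size is divided by 7, so it takes 13 divisions to reduce to a base case of size 1. The algorithm makes 4 recursive calls at each level.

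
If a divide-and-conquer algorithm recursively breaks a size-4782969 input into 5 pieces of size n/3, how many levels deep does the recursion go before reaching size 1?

For divide and conquer with division factor 3:

Problem sizes at each level:
Level 0: 4782969
Level 1: 1594323
Level 2: 531441
Level 3: 177147
Level 4: 59049
Level 5: 19683
Level 6: 6561
Level 7: 2187
Level 8: 729
Level 9: 243
Level 10: 81
Level 11: 27
Level 12: 9
Level 13: 3
Level 14: 1

The root is level 0 and the size-1 base case is level 14 (the tree spans levels 0 through 14, i.e. 15 levels counting the root), so the depth is the number of divisions: log_3(4782969) = 14

The recursion tree depth is log_3(4782969) = 14. At each level, the problem size is divided by 3, so it takes 14 divisions to reduce to a base case of size 1. The algorithm makes 5 recursive calls at each level.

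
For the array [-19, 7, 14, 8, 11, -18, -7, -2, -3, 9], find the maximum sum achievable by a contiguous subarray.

Using Kadane's algorithm on [-19, 7, 14, 8, 11, -18, -7, -2, -3, 9]:

Scanning through the array:
Position 1 (value 7): max_ending_here = 7, max_so_far = 7
Position 2 (value 14): max_ending_here = 21, max_so_far = 21
Position 3 (value 8): max_ending_here = 29, max_so_far = 29
Position 4 (value 11): max_ending_here = 40, max_so_far = 40
Position 5 (value -18): max_ending_here = 22, max_so_far = 40
Position 6 (value -7): max_ending_here = 15, max_so_far = 40
Position 7 (value -2): max_ending_here = 13, max_so_far = 40
Position 8 (value -3): max_ending_here = 10, max_so_far = 40
Position 9 (value 9): max_ending_here = 19, max_so_far = 40

Maximum subarray: [7, 14, 8, 11]
Maximum sum: 40

The maximum subarray is [7, 14, 8, 11] with sum 40. This subarray runs from index 1 to index 4.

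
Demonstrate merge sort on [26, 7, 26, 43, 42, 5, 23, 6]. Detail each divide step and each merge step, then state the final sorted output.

Merge sort trace:

Split: [26, 7, 26, 43, 42, 5, 23, 6] -> [26, 7, 26, 43] and [42, 5, 23, 6]
  Split: [26, 7, 26, 43] -> [26, 7] and [26, 43]
    Split: [26, 7] -> [26] and [7]
    Merge: [26] + [7] -> [7, 26]
    Split: [26, 43] -> [26] and [43]
    Merge: [26] + [43] -> [26, 43]
  Merge: [7, 26] + [26, 43] -> [7, 26, 26, 43]
  Split: [42, 5, 23, 6] -> [42, 5] and [23, 6]
    Split: [42, 5] -> [42] and [5]
    Merge: [42] + [5] -> [5, 42]
    Split: [23, 6] -> [23] and [6]
    Merge: [23] + [6] -> [6, 23]
  Merge: [5, 42] + [6, 23] -> [5, 6, 23, 42]
Merge: [7, 26, 26, 43] + [5, 6, 23, 42] -> [5, 6, 7, 23, 26, 26, 42, 43]

Final sorted array: [5, 6, 7, 23, 26, 26, 42, 43]

The merge sort proceeds by recursively splitting the array and merging sorted halves.
After all merges, the sorted array is [5, 6, 7, 23, 26, 26, 42, 43].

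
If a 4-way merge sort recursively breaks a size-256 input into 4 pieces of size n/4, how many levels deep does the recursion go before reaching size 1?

For divide and conquer with division factor 4:

Problem sizes at each level:
Level 0: 256
Level 1: 64
Level 2: 16
Level 3: 4
Level 4: 1

The root is level 0 and the size-1 base case is level 4 (the tree spans levels 0 through 4, i.e. 5 levels counting the root), so the depth is the number of divisions: log_4(256) = 4

The recursion tree depth is log_4(256) = 4. At each level, the problem size is divided by 4, so it takes 4 divisions to reduce to a base case of size 1. The algorithm makes 4 recursive calls at each level.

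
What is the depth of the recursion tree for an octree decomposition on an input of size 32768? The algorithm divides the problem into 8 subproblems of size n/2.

For divide and conquer with division factor 2:

Problem sizes at each level:
Level 0: 32768
Level 1: 16384
Level 2: 8192
Level 3: 4096
Level 4: 2048
Level 5: 1024
Level 6: 512
Level 7: 256
Level 8: 128
Level 9: 64
Level 10: 32
Level 11: 16
Level 12: 8
Level 13: 4
Level 14: 2
Level 15: 1

The root is level 0 and the size-1 base case is level 15 (the tree spans levels 0 through 15, i.e. 16 levels counting the root), so the depth is the number of divisions: log_2(32768) = 15

The recursion tree depth is log_2(32768) = 15. At each level, the problem size is divided by 2, so it takes 15 divisions to reduce to a base case of size 1. The algorithm makes 8 recursive calls at each level.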